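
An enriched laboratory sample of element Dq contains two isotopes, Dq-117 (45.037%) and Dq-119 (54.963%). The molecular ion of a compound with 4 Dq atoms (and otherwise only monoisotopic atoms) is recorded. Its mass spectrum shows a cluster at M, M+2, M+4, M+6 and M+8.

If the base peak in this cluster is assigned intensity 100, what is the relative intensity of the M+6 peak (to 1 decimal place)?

(0.45037 + 0.54963)^4 gives M 0.0411, M+2 0.2008, M+4 0.3676, M+6 0.2991, M+8 0.0913; the largest is M+4.
P(M+4) = C(4,2) × 0.45037^2 × 0.54963^2 = 6 × 0.20283314 × 0.30209314 = 0.367647 (base)
P(M+6) = C(4,3) × 0.45037^1 × 0.54963^3 = 4 × 0.45037 × 0.16603945 = 0.299117
Relative intensity = 0.299117 / 0.367647 × 100 = 81.4

81.4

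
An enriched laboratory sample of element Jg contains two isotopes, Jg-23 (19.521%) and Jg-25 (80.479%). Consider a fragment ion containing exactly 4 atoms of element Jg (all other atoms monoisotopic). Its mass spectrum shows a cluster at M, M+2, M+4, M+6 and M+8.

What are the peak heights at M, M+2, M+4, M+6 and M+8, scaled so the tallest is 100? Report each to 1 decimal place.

The 4 Jg atoms are independent, so intensities follow the terms of (0.19521 + 0.80479)^4.
P(M) = 0.19521^4 = 0.001452
P(M+2) = 4 × 0.19521^3 × 0.80479^1 = 0.023947
P(M+4) = 6 × 0.19521^2 × 0.80479^2 = 0.148088
P(M+6) = 4 × 0.19521^1 × 0.80479^3 = 0.407014
P(M+8) = 0.80479^4 = 0.419498
The M+8 peak is largest (0.419498); scaling to 100 gives 0.3 : 5.7 : 35.3 : 97.0 : 100.0.

0.3 : 5.7 : 35.3 : 97.0 : 100.0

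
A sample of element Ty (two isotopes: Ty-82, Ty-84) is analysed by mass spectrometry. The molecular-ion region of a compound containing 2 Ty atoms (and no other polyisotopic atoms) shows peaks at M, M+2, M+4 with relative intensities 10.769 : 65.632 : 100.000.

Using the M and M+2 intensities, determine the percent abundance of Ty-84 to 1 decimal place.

If p is the fraction of Ty that is Ty-82, then I(M+2)/I(M) = [C(2,1)·p^1·(1−p)] / p^2 = 2·(1−p)/p = 65.632/10.769 = 6.0945
(1−p)/p = 6.0945/2 = 3.0473  ⇒  p = 1/(1 + 3.0473) = 0.2471
Ty-82: 24.7%, Ty-84: 75.3%.

75.3%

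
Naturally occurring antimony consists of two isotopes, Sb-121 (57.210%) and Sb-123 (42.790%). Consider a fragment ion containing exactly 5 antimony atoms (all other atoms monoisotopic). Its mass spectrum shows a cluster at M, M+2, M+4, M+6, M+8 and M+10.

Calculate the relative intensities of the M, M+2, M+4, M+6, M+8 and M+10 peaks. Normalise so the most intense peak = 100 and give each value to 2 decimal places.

Expanding (0.57210 + 0.42790)^5:
P(M) = 0.57210^5 = 0.061286
P(M+2) = 5 × 0.57210^4 × 0.42790^1 = 0.229192
P(M+4) = 10 × 0.57210^3 × 0.42790^2 = 0.342847
P(M+6) = 10 × 0.57210^2 × 0.42790^3 = 0.256431
P(M+8) = 5 × 0.57210^1 × 0.42790^4 = 0.095898
P(M+10) = 0.42790^5 = 0.014345
The M+4 peak is largest (0.342847); scaling to 100 gives 17.88 : 66.85 : 100.00 : 74.79 : 27.97 : 4.18.

17.88 : 66.85 : 100.00 : 74.79 : 27.97 : 4.18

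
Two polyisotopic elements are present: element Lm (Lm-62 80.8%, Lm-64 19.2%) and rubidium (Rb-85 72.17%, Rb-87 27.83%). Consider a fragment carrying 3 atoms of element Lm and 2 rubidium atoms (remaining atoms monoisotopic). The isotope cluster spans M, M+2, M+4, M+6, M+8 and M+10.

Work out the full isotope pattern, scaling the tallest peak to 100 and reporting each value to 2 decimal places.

67.38 : 100.00 : 58.48 : 16.85 : 2.39 : 0.13

Element Lm pattern (n=3): 0.52751411 : 0.37604966 : 0.08935834 : 0.00707789
Rubidium pattern (n=2): 0.52085089 : 0.40169822 : 0.07745089
Convolve the two distributions (both contribute in 2-u steps):
  M: 0.52751411×0.52085089 = 0.274756
  M+2: 0.52751411×0.40169822 + 0.37604966×0.52085089 = 0.407767
  M+4: 0.52751411×0.07745089 + 0.37604966×0.40169822 + 0.08935834×0.52085089 = 0.238457
  M+6: 0.37604966×0.07745089 + 0.08935834×0.40169822 + 0.00707789×0.52085089 = 0.068707
  M+8: 0.08935834×0.07745089 + 0.00707789×0.40169822 = 0.009764
  M+10: 0.00707789×0.07745089 = 0.000548
Scale to base peak (0.407767) = 100: 67.38 : 100.00 : 58.48 : 16.85 : 2.39 : 0.13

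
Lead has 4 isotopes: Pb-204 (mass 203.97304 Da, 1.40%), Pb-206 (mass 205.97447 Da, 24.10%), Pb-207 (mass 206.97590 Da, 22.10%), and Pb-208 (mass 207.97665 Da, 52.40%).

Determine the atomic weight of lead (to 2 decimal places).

Average mass = Σ (abundance × isotope mass) = 0.0140 × 203.97304 + 0.2410 × 205.97447 + 0.2210 × 206.97590 + 0.5240 × 207.97665
= 2.855623 + 49.639847 + 45.741674 + 108.979765 = 207.216909 Da

207.22 Da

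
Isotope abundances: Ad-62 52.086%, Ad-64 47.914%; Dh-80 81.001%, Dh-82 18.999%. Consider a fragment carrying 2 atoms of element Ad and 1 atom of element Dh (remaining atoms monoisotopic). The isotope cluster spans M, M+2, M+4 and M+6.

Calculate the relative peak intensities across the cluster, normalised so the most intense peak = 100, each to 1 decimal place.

Element Ad pattern (n=2): 0.27129514 : 0.49912972 : 0.22957514
Element Dh pattern (n=1): 0.81001 : 0.18999
Convolve the two distributions (both contribute in 2-u steps):
  M: 0.27129514×0.81001 = 0.219752
  M+2: 0.27129514×0.18999 + 0.49912972×0.81001 = 0.455843
  M+4: 0.49912972×0.18999 + 0.22957514×0.81001 = 0.280788
  M+6: 0.22957514×0.18999 = 0.043617
Scale to base peak (0.455843) = 100: 48.2 : 100.0 : 61.6 : 9.6

48.2 : 100.0 : 61.6 : 9.6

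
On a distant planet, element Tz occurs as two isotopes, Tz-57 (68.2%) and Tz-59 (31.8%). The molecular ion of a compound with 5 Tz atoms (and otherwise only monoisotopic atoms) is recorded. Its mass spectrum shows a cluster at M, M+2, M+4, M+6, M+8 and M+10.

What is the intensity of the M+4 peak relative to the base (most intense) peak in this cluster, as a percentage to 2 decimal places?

93.26%

(0.682 + 0.318)^5 gives M 0.1475, M+2 0.3440, M+4 0.3208, M+6 0.1496, M+8 0.0349, M+10 0.0033; the largest is M+2.
P(M+2) = C(5,1) × 0.682^4 × 0.318^1 = 5 × 0.21634034 × 0.3180 = 0.343981 (base)
P(M+4) = C(5,2) × 0.682^3 × 0.318^2 = 10 × 0.31721457 × 0.101124 = 0.320780
Relative intensity = 0.320780 / 0.343981 × 100 = 93.26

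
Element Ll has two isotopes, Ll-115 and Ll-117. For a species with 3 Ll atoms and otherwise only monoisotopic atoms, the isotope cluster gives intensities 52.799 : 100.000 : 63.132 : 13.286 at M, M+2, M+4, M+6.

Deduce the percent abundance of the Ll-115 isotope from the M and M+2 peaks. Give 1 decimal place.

If p is the fraction of Ll that is Ll-115, then I(M+2)/I(M) = [C(3,1)·p^2·(1−p)] / p^3 = 3·(1−p)/p = 100.000/52.799 = 1.8940
(1−p)/p = 1.8940/3 = 0.6313  ⇒  p = 1/(1 + 0.6313) = 0.6130
Ll-115: 61.3%, Ll-117: 38.7%.

61.3%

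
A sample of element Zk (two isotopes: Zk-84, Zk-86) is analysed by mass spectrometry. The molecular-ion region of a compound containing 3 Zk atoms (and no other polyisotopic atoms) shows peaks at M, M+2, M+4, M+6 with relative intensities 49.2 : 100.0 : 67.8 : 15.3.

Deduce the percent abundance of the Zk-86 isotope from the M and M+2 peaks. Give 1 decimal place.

40.4%

If p is the fraction of Zk that is Zk-84, then I(M+2)/I(M) = [C(3,1)·p^2·(1−p)] / p^3 = 3·(1−p)/p = 100.0/49.2 = 2.0325
(1−p)/p = 2.0325/3 = 0.6775  ⇒  p = 1/(1 + 0.6775) = 0.5961
Zk-84: 59.6%, Zk-86: 40.4%.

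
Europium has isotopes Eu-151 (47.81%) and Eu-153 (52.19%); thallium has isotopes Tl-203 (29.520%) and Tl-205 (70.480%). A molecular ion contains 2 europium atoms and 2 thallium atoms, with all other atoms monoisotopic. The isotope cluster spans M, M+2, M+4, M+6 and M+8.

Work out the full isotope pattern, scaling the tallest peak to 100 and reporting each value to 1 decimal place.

5.5 : 38.4 : 95.5 : 100.0 : 37.5

Europium pattern (n=2): 0.22857961 : 0.49904078 : 0.27237961
Thallium pattern (n=2): 0.08714304 : 0.41611392 : 0.49674304
Convolve the two distributions (both contribute in 2-u steps):
  M: 0.22857961×0.08714304 = 0.019919
  M+2: 0.22857961×0.41611392 + 0.49904078×0.08714304 = 0.138603
  M+4: 0.22857961×0.49674304 + 0.49904078×0.41611392 + 0.27237961×0.08714304 = 0.344939
  M+6: 0.49904078×0.49674304 + 0.27237961×0.41611392 = 0.361236
  M+8: 0.27237961×0.49674304 = 0.135303
Scale to base peak (0.361236) = 100: 5.5 : 38.4 : 95.5 : 100.0 : 37.5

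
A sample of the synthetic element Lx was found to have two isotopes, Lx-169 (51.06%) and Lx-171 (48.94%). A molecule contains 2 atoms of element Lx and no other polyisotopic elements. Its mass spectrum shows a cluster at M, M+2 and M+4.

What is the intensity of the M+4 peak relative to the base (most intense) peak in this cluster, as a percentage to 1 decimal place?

47.9%

(0.5106 + 0.4894)^2 gives M 0.2607, M+2 0.4998, M+4 0.2395; the largest is M+2.
P(M+2) = C(2,1) × 0.5106^1 × 0.4894^1 = 2 × 0.5106 × 0.4894 = 0.499775 (base)
P(M+4) = C(2,2) × 0.5106^0 × 0.4894^2 = 1 × 1.0000 × 0.23951236 = 0.239512
Relative intensity = 0.239512 / 0.499775 × 100 = 47.9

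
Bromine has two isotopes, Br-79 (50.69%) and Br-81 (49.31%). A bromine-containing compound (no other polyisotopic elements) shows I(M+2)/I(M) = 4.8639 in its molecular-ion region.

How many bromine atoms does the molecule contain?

With n Br atoms, P(M+2)/P(M) = C(n,1)·p^(n−1)q / p^n = n·q/p = n · 0.4931/0.5069.
n = 4.8639 × 0.5069/0.4931 = 5.00 ≈ 5

5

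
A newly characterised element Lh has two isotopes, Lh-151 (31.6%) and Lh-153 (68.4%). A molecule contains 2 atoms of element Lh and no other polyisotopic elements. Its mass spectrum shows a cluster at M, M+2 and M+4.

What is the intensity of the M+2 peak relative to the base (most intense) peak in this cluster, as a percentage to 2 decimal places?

Binomial terms of (0.316 + 0.684)^2: M 0.0999, M+2 0.4323, M+4 0.4679 → M+4 is the base peak.
P(M+4) = C(2,2) × 0.316^0 × 0.684^2 = 1 × 1.0000 × 0.467856 = 0.467856 (base)
P(M+2) = C(2,1) × 0.316^1 × 0.684^1 = 2 × 0.3160 × 0.6840 = 0.432288
Relative intensity = 0.432288 / 0.467856 × 100 = 92.40

92.40%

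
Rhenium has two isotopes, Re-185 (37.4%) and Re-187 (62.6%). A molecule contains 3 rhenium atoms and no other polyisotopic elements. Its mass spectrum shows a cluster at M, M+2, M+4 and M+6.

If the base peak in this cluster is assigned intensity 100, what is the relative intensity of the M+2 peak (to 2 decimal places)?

Binomial terms of (0.374 + 0.626)^3: M 0.0523, M+2 0.2627, M+4 0.4397, M+6 0.2453 → M+4 is the base peak.
P(M+4) = C(3,2) × 0.374^1 × 0.626^2 = 3 × 0.3740 × 0.391876 = 0.439685 (base)
P(M+2) = C(3,1) × 0.374^2 × 0.626^1 = 3 × 0.139876 × 0.6260 = 0.262687
Relative intensity = 0.262687 / 0.439685 × 100 = 59.74

59.74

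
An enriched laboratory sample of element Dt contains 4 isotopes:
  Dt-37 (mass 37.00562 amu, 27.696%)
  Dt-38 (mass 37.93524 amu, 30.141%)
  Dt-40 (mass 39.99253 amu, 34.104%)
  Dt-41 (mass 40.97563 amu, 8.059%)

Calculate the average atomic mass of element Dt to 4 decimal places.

Weight each isotope mass by its fractional abundance: 0.27696 × 37.00562 + 0.30141 × 37.93524 + 0.34104 × 39.99253 + 0.08059 × 40.97563
= 10.249077 + 11.434061 + 13.639052 + 3.302226 = 38.624416 amu

38.6244 amu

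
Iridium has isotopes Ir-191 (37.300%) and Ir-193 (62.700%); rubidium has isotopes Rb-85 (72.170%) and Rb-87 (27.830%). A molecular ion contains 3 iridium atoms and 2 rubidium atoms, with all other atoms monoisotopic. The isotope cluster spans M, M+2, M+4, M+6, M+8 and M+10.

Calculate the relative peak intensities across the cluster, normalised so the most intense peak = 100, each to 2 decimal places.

Iridium pattern (n=3): 0.05189512 : 0.26170165 : 0.43991135 : 0.24649188
Rubidium pattern (n=2): 0.52085089 : 0.40169822 : 0.07745089
Convolve the two distributions (both contribute in 2-u steps):
  M: 0.05189512×0.52085089 = 0.027030
  M+2: 0.05189512×0.40169822 + 0.26170165×0.52085089 = 0.157154
  M+4: 0.05189512×0.07745089 + 0.26170165×0.40169822 + 0.43991135×0.52085089 = 0.338273
  M+6: 0.26170165×0.07745089 + 0.43991135×0.40169822 + 0.24649188×0.52085089 = 0.325366
  M+8: 0.43991135×0.07745089 + 0.24649188×0.40169822 = 0.133087
  M+10: 0.24649188×0.07745089 = 0.019091
Scale to base peak (0.338273) = 100: 7.99 : 46.46 : 100.00 : 96.18 : 39.34 : 5.64

7.99 : 46.46 : 100.00 : 96.18 : 39.34 : 5.64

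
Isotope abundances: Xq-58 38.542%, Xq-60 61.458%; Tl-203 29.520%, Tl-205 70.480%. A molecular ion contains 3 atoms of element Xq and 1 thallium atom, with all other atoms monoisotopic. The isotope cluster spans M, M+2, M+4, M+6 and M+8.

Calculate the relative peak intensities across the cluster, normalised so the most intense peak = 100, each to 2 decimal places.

4.49 : 32.21 : 85.55 : 100.00 : 43.47

Element Xq pattern (n=3): 0.05725359 : 0.27388495 : 0.43672932 : 0.23213214
Thallium pattern (n=1): 0.2952 : 0.7048
Convolve the two distributions (both contribute in 2-u steps):
  M: 0.05725359×0.2952 = 0.016901
  M+2: 0.05725359×0.7048 + 0.27388495×0.2952 = 0.121203
  M+4: 0.27388495×0.7048 + 0.43672932×0.2952 = 0.321957
  M+6: 0.43672932×0.7048 + 0.23213214×0.2952 = 0.376332
  M+8: 0.23213214×0.7048 = 0.163607
Scale to base peak (0.376332) = 100: 4.49 : 32.21 : 85.55 : 100.00 : 43.47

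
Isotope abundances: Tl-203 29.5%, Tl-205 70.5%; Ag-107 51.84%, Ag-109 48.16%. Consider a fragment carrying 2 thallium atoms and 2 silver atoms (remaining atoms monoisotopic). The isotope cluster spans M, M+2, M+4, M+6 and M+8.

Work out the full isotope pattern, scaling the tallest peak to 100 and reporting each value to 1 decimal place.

Thallium pattern (n=2): 0.087025 : 0.41595 : 0.497025
Silver pattern (n=2): 0.26873856 : 0.49932288 : 0.23193856
Convolve the two distributions (both contribute in 2-u steps):
  M: 0.087025×0.26873856 = 0.023387
  M+2: 0.087025×0.49932288 + 0.41595×0.26873856 = 0.155235
  M+4: 0.087025×0.23193856 + 0.41595×0.49932288 + 0.497025×0.26873856 = 0.361448
  M+6: 0.41595×0.23193856 + 0.497025×0.49932288 = 0.344651
  M+8: 0.497025×0.23193856 = 0.115279
Scale to base peak (0.361448) = 100: 6.5 : 42.9 : 100.0 : 95.4 : 31.9

6.5 : 42.9 : 100.0 : 95.4 : 31.9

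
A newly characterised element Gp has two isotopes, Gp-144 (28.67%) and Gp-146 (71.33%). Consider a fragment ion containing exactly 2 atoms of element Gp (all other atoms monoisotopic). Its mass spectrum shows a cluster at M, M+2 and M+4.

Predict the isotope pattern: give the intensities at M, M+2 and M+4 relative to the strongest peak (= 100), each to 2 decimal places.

Each Gp atom is independently Gp-144 (p = 0.2867) or Gp-146 (q = 0.7133); the cluster is the binomial expansion (p + q)^2.
P(M) = 0.2867^2 = 0.082197
P(M+2) = 2 × 0.2867^1 × 0.7133^1 = 0.409006
P(M+4) = 0.7133^2 = 0.508797
The M+4 peak is largest (0.508797); scaling to 100 gives 16.16 : 80.39 : 100.00.

16.16 : 80.39 : 100.00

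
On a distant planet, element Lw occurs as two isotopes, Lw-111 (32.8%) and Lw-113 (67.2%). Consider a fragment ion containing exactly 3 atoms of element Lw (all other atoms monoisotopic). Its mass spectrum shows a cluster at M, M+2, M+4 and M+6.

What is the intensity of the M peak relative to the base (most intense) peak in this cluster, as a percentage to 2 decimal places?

7.94%

Binomial terms of (0.328 + 0.672)^3: M 0.0353, M+2 0.2169, M+4 0.4444, M+6 0.3035 → M+4 is the base peak.
P(M+4) = C(3,2) × 0.328^1 × 0.672^2 = 3 × 0.3280 × 0.451584 = 0.444359 (base)
P(M) = C(3,0) × 0.328^3 × 0.672^0 = 1 × 0.03528755 × 1.0000 = 0.035288
Relative intensity = 0.035288 / 0.444359 × 100 = 7.94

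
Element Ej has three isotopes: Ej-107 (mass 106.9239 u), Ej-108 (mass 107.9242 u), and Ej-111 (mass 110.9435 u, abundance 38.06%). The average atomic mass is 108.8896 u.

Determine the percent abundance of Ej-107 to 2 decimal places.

18.37%

The remaining 61.94% is split between Ej-107 (fraction x) and Ej-108 (fraction 0.6194 − x).
Substituting: 106.9239x + 107.9242(0.6194 − x) = 66.6645039
(106.9239 − 107.9242)x = -0.18374558  ⇒  x = 0.18369, y = 0.43571
Ej-107: 18.37%, Ej-108: 43.57%.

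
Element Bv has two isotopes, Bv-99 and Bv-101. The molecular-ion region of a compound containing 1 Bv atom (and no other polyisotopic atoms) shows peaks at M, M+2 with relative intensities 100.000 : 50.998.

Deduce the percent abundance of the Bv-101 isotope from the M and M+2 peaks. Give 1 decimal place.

33.8%

If p is the fraction of Bv that is Bv-99, then I(M+2)/I(M) = [C(1,1)·p^0·(1−p)] / p^1 = 1·(1−p)/p = 50.998/100.000 = 0.5100
(1−p)/p = 0.5100/1 = 0.5100  ⇒  p = 1/(1 + 0.5100) = 0.6623
Bv-99: 66.2%, Bv-101: 33.8%.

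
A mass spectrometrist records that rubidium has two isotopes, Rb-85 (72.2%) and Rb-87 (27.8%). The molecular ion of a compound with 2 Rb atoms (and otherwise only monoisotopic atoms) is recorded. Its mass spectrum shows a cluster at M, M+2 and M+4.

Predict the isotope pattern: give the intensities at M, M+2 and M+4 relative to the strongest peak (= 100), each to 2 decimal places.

100.00 : 77.01 : 14.83

Each Rb atom is independently Rb-85 (p = 0.722) or Rb-87 (q = 0.278); the cluster is the binomial expansion (p + q)^2.
P(M) = 0.722^2 = 0.521284
P(M+2) = 2 × 0.722^1 × 0.278^1 = 0.401432
P(M+4) = 0.278^2 = 0.077284
The M peak is largest (0.521284); scaling to 100 gives 100.00 : 77.01 : 14.83.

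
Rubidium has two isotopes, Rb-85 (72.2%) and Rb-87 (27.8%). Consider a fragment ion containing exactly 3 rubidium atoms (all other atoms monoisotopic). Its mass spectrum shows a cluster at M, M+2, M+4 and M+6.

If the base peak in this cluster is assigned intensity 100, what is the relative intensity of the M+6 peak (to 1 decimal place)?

4.9

Term probabilities: M 0.3764, M+2 0.4348, M+4 0.1674, M+6 0.0215. Base peak = M+2.
P(M+2) = C(3,1) × 0.722^2 × 0.278^1 = 3 × 0.521284 × 0.2780 = 0.434751 (base)
P(M+6) = C(3,3) × 0.722^0 × 0.278^3 = 1 × 1.0000 × 0.02148495 = 0.021485
Relative intensity = 0.021485 / 0.434751 × 100 = 4.9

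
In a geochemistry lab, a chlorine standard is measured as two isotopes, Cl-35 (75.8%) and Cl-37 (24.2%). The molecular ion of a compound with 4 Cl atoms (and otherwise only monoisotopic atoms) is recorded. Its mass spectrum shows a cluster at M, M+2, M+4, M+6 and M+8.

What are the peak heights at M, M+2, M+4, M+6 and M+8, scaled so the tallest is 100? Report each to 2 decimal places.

The 4 Cl atoms are independent, so intensities follow the terms of (0.758 + 0.242)^4.
P(M) = 0.758^4 = 0.330124
P(M+2) = 4 × 0.758^3 × 0.242^1 = 0.421583
P(M+4) = 6 × 0.758^2 × 0.242^2 = 0.201893
P(M+6) = 4 × 0.758^1 × 0.242^3 = 0.042971
P(M+8) = 0.242^4 = 0.003430
The M+2 peak is largest (0.421583); scaling to 100 gives 78.31 : 100.00 : 47.89 : 10.19 : 0.81.

78.31 : 100.00 : 47.89 : 10.19 : 0.81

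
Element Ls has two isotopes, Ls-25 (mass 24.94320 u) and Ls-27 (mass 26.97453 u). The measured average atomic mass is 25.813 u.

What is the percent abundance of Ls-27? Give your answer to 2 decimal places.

42.82%

With x = fraction of Ls-25 (so Ls-27 is 1 − x):
24.94320·x + 26.97453·(1 − x) = 25.813
(24.94320 − 26.97453)·x = 25.813 − 26.97453
x = -1.16153 / -2.03133 = 0.57181 → 57.18% Ls-25, 42.82% Ls-27.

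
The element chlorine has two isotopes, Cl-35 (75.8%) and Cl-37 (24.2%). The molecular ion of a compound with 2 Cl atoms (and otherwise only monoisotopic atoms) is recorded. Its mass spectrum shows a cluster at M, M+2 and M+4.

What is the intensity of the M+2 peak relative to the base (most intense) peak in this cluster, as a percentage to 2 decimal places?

63.85%

(0.758 + 0.242)^2 gives M 0.5746, M+2 0.3669, M+4 0.0586; the largest is M.
P(M) = C(2,0) × 0.758^2 × 0.242^0 = 1 × 0.574564 × 1.0000 = 0.574564 (base)
P(M+2) = C(2,1) × 0.758^1 × 0.242^1 = 2 × 0.7580 × 0.2420 = 0.366872
Relative intensity = 0.366872 / 0.574564 × 100 = 63.85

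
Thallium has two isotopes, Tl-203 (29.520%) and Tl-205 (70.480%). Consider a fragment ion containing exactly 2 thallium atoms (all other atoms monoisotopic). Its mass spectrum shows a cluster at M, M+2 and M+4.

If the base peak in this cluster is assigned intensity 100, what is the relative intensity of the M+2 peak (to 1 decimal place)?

83.8

Term probabilities: M 0.0871, M+2 0.4161, M+4 0.4967. Base peak = M+4.
P(M+4) = C(2,2) × 0.29520^0 × 0.70480^2 = 1 × 1.0000 × 0.49674304 = 0.496743 (base)
P(M+2) = C(2,1) × 0.29520^1 × 0.70480^1 = 2 × 0.2952 × 0.7048 = 0.416114
Relative intensity = 0.416114 / 0.496743 × 100 = 83.8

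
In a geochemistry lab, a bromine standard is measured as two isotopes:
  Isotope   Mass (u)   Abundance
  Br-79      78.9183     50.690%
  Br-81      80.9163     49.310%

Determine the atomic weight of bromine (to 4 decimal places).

The abundance-weighted mean is 0.50690 × 78.9183 + 0.49310 × 80.9163
= 40.00369 + 39.89983 = 79.90352 u

79.9035 u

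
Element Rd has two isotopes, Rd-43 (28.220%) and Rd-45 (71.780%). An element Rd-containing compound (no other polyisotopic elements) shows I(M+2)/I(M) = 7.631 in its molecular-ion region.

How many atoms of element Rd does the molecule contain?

3

For n independent Rd atoms, I(M+2)/I(M) = n · (abundance Rd-45) / (abundance Rd-43) = n · 0.71780/0.28220.
n = 7.631 × 0.28220/0.71780 = 3.00 ≈ 3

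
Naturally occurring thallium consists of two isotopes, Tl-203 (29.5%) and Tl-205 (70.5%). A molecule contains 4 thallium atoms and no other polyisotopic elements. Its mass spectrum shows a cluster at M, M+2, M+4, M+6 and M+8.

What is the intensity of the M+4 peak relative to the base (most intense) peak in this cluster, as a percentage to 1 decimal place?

(0.295 + 0.705)^4 gives M 0.0076, M+2 0.0724, M+4 0.2595, M+6 0.4135, M+8 0.2470; the largest is M+6.
P(M+6) = C(4,3) × 0.295^1 × 0.705^3 = 4 × 0.2950 × 0.35040263 = 0.413475 (base)
P(M+4) = C(4,2) × 0.295^2 × 0.705^2 = 6 × 0.087025 × 0.497025 = 0.259522
Relative intensity = 0.259522 / 0.413475 × 100 = 62.8

62.8%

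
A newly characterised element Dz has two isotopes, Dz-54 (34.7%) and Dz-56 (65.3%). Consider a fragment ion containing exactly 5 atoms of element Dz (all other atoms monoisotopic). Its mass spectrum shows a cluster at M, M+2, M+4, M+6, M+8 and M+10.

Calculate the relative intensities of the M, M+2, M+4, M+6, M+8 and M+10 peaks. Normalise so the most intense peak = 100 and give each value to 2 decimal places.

The 5 Dz atoms are independent, so intensities follow the terms of (0.347 + 0.653)^5.
P(M) = 0.347^5 = 0.005031
P(M+2) = 5 × 0.347^4 × 0.653^1 = 0.047337
P(M+4) = 10 × 0.347^3 × 0.653^2 = 0.178162
P(M+6) = 10 × 0.347^2 × 0.653^3 = 0.335273
P(M+8) = 5 × 0.347^1 × 0.653^4 = 0.315466
P(M+10) = 0.653^5 = 0.118731
The M+6 peak is largest (0.335273); scaling to 100 gives 1.50 : 14.12 : 53.14 : 100.00 : 94.09 : 35.41.

1.50 : 14.12 : 53.14 : 100.00 : 94.09 : 35.41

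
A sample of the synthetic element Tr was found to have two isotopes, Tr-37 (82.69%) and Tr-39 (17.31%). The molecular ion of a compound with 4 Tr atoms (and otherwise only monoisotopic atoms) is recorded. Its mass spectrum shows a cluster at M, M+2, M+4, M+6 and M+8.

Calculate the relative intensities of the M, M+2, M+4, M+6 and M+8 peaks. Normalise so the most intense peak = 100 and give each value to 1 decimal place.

100.0 : 83.7 : 26.3 : 3.7 : 0.2

Each Tr atom is independently Tr-37 (p = 0.8269) or Tr-39 (q = 0.1731); the cluster is the binomial expansion (p + q)^4.
P(M) = 0.8269^4 = 0.467533
P(M+2) = 4 × 0.8269^3 × 0.1731^1 = 0.391486
P(M+4) = 6 × 0.8269^2 × 0.1731^2 = 0.122928
P(M+6) = 4 × 0.8269^1 × 0.1731^3 = 0.017156
P(M+8) = 0.1731^4 = 0.000898
The M peak is largest (0.467533); scaling to 100 gives 100.0 : 83.7 : 26.3 : 3.7 : 0.2.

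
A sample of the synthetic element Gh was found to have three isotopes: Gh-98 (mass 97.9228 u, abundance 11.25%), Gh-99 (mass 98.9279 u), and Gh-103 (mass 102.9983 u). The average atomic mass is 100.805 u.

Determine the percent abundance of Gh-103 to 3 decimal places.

Let x and y be the fractions of Gh-99 and Gh-103. Then x + y = 1 − 0.1125 = 0.8875 and 98.9279x + 102.9983y = 100.805 − 0.1125×97.9228 = 89.788685.
Substituting: 98.9279x + 102.9983(0.8875 − x) = 89.788685
(98.9279 − 102.9983)x = -1.62230625  ⇒  x = 0.39856, y = 0.48894
Gh-99: 39.856%, Gh-103: 48.894%.

48.894%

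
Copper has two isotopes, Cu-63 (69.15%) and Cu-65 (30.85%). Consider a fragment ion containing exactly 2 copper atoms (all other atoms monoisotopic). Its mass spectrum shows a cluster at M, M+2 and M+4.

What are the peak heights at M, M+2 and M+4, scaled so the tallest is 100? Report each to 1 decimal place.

The 2 Cu atoms are independent, so intensities follow the terms of (0.6915 + 0.3085)^2.
P(M) = 0.6915^2 = 0.478172
P(M+2) = 2 × 0.6915^1 × 0.3085^1 = 0.426656
P(M+4) = 0.3085^2 = 0.095172
The M peak is largest (0.478172); scaling to 100 gives 100.0 : 89.2 : 19.9.

100.0 : 89.2 : 19.9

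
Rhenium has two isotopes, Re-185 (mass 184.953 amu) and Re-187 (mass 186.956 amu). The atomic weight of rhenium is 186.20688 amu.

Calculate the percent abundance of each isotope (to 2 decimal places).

Re-185: 37.40%, Re-187: 62.60%

With x = fraction of Re-185 (so Re-187 is 1 − x):
184.953·x + 186.956·(1 − x) = 186.20688
(184.953 − 186.956)·x = 186.20688 − 186.956
x = -0.74912 / -2.003 = 0.37400 → 37.40% Re-185, 62.60% Re-187.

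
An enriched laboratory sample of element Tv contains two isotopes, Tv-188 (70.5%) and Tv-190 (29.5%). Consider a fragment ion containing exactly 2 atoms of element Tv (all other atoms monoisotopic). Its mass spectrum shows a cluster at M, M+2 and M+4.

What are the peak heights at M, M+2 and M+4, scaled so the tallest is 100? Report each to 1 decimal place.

Expanding (0.705 + 0.295)^2:
P(M) = 0.705^2 = 0.497025
P(M+2) = 2 × 0.705^1 × 0.295^1 = 0.415950
P(M+4) = 0.295^2 = 0.087025
The M peak is largest (0.497025); scaling to 100 gives 100.0 : 83.7 : 17.5.

100.0 : 83.7 : 17.5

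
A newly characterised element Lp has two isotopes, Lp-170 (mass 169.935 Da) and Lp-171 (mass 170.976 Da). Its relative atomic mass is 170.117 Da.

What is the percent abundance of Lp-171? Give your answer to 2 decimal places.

17.48%

Writing the weighted mean with unknown fraction x of Lp-170:
169.935·x + 170.976·(1 − x) = 170.117
(169.935 − 170.976)·x = 170.117 − 170.976
x = -0.859 / -1.041 = 0.82517 → 82.52% Lp-170, 17.48% Lp-171.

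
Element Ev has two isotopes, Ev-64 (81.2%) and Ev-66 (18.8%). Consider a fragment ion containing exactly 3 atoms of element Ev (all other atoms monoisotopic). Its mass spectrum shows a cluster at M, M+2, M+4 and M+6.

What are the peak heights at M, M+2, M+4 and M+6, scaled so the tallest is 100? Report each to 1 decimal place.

100.0 : 69.5 : 16.1 : 1.2

Expanding (0.812 + 0.188)^3:
P(M) = 0.812^3 = 0.535387
P(M+2) = 3 × 0.812^2 × 0.188^1 = 0.371870
P(M+4) = 3 × 0.812^1 × 0.188^2 = 0.086098
P(M+6) = 0.188^3 = 0.006645
The M peak is largest (0.535387); scaling to 100 gives 100.0 : 69.5 : 16.1 : 1.2.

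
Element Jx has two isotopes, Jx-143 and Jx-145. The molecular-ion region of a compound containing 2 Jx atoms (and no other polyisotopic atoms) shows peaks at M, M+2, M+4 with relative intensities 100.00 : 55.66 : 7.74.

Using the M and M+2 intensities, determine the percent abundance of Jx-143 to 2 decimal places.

78.23%

If p is the fraction of Jx that is Jx-143, then I(M+2)/I(M) = [C(2,1)·p^1·(1−p)] / p^2 = 2·(1−p)/p = 55.66/100.00 = 0.5566
(1−p)/p = 0.5566/2 = 0.2783  ⇒  p = 1/(1 + 0.2783) = 0.7823
Jx-143: 78.23%, Jx-145: 21.77%.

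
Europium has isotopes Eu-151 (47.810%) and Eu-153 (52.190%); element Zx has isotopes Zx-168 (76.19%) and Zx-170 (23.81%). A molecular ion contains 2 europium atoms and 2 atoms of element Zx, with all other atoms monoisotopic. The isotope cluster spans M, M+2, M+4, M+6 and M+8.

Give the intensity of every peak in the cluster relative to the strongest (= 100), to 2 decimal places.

35.61 : 100.00 : 94.50 : 34.11 : 4.14

Europium pattern (n=2): 0.22857961 : 0.49904078 : 0.27237961
Element Zx pattern (n=2): 0.58049161 : 0.36281678 : 0.05669161
Convolve the two distributions (both contribute in 2-u steps):
  M: 0.22857961×0.58049161 = 0.132689
  M+2: 0.22857961×0.36281678 + 0.49904078×0.58049161 = 0.372622
  M+4: 0.22857961×0.05669161 + 0.49904078×0.36281678 + 0.27237961×0.58049161 = 0.352133
  M+6: 0.49904078×0.05669161 + 0.27237961×0.36281678 = 0.127115
  M+8: 0.27237961×0.05669161 = 0.015442
Scale to base peak (0.372622) = 100: 35.61 : 100.00 : 94.50 : 34.11 : 4.14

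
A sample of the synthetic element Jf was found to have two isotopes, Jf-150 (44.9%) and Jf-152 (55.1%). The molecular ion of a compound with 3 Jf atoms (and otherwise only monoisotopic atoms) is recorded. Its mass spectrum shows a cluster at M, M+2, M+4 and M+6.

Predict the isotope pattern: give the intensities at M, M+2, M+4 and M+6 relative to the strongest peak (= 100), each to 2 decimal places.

The 3 Jf atoms are independent, so intensities follow the terms of (0.449 + 0.551)^3.
P(M) = 0.449^3 = 0.090519
P(M+2) = 3 × 0.449^2 × 0.551^1 = 0.333246
P(M+4) = 3 × 0.449^1 × 0.551^2 = 0.408951
P(M+6) = 0.551^3 = 0.167284
The M+4 peak is largest (0.408951); scaling to 100 gives 22.13 : 81.49 : 100.00 : 40.91.

22.13 : 81.49 : 100.00 : 40.91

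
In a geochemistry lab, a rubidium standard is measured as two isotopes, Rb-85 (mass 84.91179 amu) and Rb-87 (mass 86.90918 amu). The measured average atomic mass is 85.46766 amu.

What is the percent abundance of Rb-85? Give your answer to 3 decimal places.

72.170%

Let x be the fractional abundance of Rb-85; then Rb-87 has abundance 1 − x.
84.91179·x + 86.90918·(1 − x) = 85.46766
(84.91179 − 86.90918)·x = 85.46766 − 86.90918
x = -1.44152 / -1.99739 = 0.72170 → 72.170% Rb-85, 27.830% Rb-87.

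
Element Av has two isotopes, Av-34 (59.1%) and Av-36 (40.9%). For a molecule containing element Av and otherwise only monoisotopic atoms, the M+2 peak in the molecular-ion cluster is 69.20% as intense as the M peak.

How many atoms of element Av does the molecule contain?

1

For n independent Av atoms, I(M+2)/I(M) = n · (abundance Av-36) / (abundance Av-34) = n · 0.409/0.591.
n = 0.6920 × 0.591/0.409 = 1.00 ≈ 1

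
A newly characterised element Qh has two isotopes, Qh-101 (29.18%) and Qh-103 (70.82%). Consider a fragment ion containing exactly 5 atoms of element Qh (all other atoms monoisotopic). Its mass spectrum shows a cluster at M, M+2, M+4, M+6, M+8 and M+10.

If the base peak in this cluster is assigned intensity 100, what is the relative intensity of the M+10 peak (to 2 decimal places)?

(0.2918 + 0.7082)^5 gives M 0.0021, M+2 0.0257, M+4 0.1246, M+6 0.3024, M+8 0.3670, M+10 0.1781; the largest is M+8.
P(M+8) = C(5,4) × 0.2918^1 × 0.7082^4 = 5 × 0.2918 × 0.25154963 = 0.367011 (base)
P(M+10) = C(5,5) × 0.2918^0 × 0.7082^5 = 1 × 1.0000 × 0.17814745 = 0.178147
Relative intensity = 0.178147 / 0.367011 × 100 = 48.54

48.54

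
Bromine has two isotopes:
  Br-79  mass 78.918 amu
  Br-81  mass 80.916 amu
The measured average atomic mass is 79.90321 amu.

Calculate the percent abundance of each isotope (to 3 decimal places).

Writing the weighted mean with unknown fraction x of Br-79:
78.918·x + 80.916·(1 − x) = 79.90321
(78.918 − 80.916)·x = 79.90321 − 80.916
x = -1.01279 / -1.998 = 0.50690 → 50.690% Br-79, 49.310% Br-81.

Br-79: 50.690%, Br-81: 49.310%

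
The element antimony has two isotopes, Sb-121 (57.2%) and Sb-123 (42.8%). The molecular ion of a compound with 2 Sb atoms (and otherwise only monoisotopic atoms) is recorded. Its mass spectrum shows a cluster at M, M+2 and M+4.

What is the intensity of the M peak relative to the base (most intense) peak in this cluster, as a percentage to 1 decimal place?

Term probabilities: M 0.3272, M+2 0.4896, M+4 0.1832. Base peak = M+2.
P(M+2) = C(2,1) × 0.572^1 × 0.428^1 = 2 × 0.5720 × 0.4280 = 0.489632 (base)
P(M) = C(2,0) × 0.572^2 × 0.428^0 = 1 × 0.327184 × 1.0000 = 0.327184
Relative intensity = 0.327184 / 0.489632 × 100 = 66.8

66.8%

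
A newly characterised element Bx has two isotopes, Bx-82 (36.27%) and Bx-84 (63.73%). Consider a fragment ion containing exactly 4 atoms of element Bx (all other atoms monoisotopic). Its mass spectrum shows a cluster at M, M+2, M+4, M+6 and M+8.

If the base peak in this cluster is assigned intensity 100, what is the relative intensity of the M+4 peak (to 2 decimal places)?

85.37

(0.3627 + 0.6373)^4 gives M 0.0173, M+2 0.1216, M+4 0.3206, M+6 0.3755, M+8 0.1650; the largest is M+6.
P(M+6) = C(4,3) × 0.3627^1 × 0.6373^3 = 4 × 0.3627 × 0.25884022 = 0.375525 (base)
P(M+4) = C(4,2) × 0.3627^2 × 0.6373^2 = 6 × 0.13155129 × 0.40615129 = 0.320578
Relative intensity = 0.320578 / 0.375525 × 100 = 85.37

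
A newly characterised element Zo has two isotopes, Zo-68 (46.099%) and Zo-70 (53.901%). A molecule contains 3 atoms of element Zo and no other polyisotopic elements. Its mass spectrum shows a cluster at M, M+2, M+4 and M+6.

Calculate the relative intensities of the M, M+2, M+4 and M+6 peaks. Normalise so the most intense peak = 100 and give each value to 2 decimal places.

The 3 Zo atoms are independent, so intensities follow the terms of (0.46099 + 0.53901)^3.
P(M) = 0.46099^3 = 0.097966
P(M+2) = 3 × 0.46099^2 × 0.53901^1 = 0.343638
P(M+4) = 3 × 0.46099^1 × 0.53901^2 = 0.401797
P(M+6) = 0.53901^3 = 0.156600
The M+4 peak is largest (0.401797); scaling to 100 gives 24.38 : 85.53 : 100.00 : 38.97.

24.38 : 85.53 : 100.00 : 38.97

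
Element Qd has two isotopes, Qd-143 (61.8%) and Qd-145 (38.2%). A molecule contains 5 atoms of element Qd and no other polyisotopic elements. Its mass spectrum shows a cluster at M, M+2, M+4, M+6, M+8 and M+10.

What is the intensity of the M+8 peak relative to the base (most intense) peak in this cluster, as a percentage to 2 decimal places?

(0.618 + 0.382)^5 gives M 0.0901, M+2 0.2786, M+4 0.3444, M+6 0.2129, M+8 0.0658, M+10 0.0081; the largest is M+4.
P(M+4) = C(5,2) × 0.618^3 × 0.382^2 = 10 × 0.23602903 × 0.145924 = 0.344423 (base)
P(M+8) = C(5,4) × 0.618^1 × 0.382^4 = 5 × 0.6180 × 0.02129381 = 0.065798
Relative intensity = 0.065798 / 0.344423 × 100 = 19.10

19.10%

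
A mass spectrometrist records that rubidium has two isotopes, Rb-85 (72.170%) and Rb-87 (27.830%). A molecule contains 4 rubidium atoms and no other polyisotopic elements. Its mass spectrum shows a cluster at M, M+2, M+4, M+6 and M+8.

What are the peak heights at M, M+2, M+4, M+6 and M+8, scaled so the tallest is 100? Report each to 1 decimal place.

The 4 Rb atoms are independent, so intensities follow the terms of (0.72170 + 0.27830)^4.
P(M) = 0.72170^4 = 0.271286
P(M+2) = 4 × 0.72170^3 × 0.27830^1 = 0.418450
P(M+4) = 6 × 0.72170^2 × 0.27830^2 = 0.242042
P(M+6) = 4 × 0.72170^1 × 0.27830^3 = 0.062224
P(M+8) = 0.27830^4 = 0.005999
The M+2 peak is largest (0.418450); scaling to 100 gives 64.8 : 100.0 : 57.8 : 14.9 : 1.4.

64.8 : 100.0 : 57.8 : 14.9 : 1.4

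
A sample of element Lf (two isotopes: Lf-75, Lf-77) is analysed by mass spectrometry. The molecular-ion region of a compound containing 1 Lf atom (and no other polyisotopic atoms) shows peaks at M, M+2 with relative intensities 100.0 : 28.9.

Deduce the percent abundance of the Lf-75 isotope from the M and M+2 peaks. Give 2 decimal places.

Let p = fractional abundance of Lf-75. I(M+2)/I(M) = [C(1,1)·p^0·(1−p)] / p^1 = 1·(1−p)/p = 28.9/100.0 = 0.2890
(1−p)/p = 0.2890/1 = 0.2890  ⇒  p = 1/(1 + 0.2890) = 0.7758
Lf-75: 77.58%, Lf-77: 22.42%.

77.58%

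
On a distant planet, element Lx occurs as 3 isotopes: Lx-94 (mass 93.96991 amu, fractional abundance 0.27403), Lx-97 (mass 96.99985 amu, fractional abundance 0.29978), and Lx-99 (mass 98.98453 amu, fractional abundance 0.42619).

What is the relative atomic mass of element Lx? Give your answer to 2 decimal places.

97.02 amu

The abundance-weighted mean is 0.27403 × 93.96991 + 0.29978 × 96.99985 + 0.42619 × 98.98453
= 25.750574 + 29.078615 + 42.186217 = 97.015406 amu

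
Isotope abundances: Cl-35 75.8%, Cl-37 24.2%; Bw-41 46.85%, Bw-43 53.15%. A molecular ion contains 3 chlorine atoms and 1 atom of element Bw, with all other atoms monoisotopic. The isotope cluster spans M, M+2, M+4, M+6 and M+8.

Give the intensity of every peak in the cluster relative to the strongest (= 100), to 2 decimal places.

47.80 : 100.00 : 66.55 : 18.14 : 1.76

Chlorine pattern (n=3): 0.43551951 : 0.41713346 : 0.13317454 : 0.01417249
Element Bw pattern (n=1): 0.4685 : 0.5315
Convolve the two distributions (both contribute in 2-u steps):
  M: 0.43551951×0.4685 = 0.204041
  M+2: 0.43551951×0.5315 + 0.41713346×0.4685 = 0.426906
  M+4: 0.41713346×0.5315 + 0.13317454×0.4685 = 0.284099
  M+6: 0.13317454×0.5315 + 0.01417249×0.4685 = 0.077422
  M+8: 0.01417249×0.5315 = 0.007533
Scale to base peak (0.426906) = 100: 47.80 : 100.00 : 66.55 : 18.14 : 1.76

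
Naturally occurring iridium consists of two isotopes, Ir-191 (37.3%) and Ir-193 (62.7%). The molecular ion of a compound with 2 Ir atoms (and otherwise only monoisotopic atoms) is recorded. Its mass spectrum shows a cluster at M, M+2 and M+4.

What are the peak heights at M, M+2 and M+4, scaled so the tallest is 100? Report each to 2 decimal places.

29.74 : 100.00 : 84.05

The 2 Ir atoms are independent, so intensities follow the terms of (0.373 + 0.627)^2.
P(M) = 0.373^2 = 0.139129
P(M+2) = 2 × 0.373^1 × 0.627^1 = 0.467742
P(M+4) = 0.627^2 = 0.393129
The M+2 peak is largest (0.467742); scaling to 100 gives 29.74 : 100.00 : 84.05.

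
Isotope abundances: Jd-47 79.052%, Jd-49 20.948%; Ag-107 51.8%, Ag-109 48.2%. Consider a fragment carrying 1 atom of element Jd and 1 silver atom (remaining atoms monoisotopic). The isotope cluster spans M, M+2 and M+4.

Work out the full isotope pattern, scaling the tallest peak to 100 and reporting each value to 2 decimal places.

Element Jd pattern (n=1): 0.79052 : 0.20948
Silver pattern (n=1): 0.5180 : 0.4820
Convolve the two distributions (both contribute in 2-u steps):
  M: 0.79052×0.5180 = 0.409489
  M+2: 0.79052×0.4820 + 0.20948×0.5180 = 0.489541
  M+4: 0.20948×0.4820 = 0.100969
Scale to base peak (0.489541) = 100: 83.65 : 100.00 : 20.63

83.65 : 100.00 : 20.63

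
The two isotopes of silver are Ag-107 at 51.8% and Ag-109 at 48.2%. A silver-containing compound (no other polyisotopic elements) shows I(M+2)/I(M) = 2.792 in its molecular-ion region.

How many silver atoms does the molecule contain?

3

With n Ag atoms, P(M+2)/P(M) = C(n,1)·p^(n−1)q / p^n = n·q/p = n · 0.482/0.518.
n = 2.792 × 0.518/0.482 = 3.00 ≈ 3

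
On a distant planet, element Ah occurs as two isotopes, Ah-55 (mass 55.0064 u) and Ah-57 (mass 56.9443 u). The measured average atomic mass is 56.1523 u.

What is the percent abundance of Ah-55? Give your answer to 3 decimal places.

Writing the weighted mean with unknown fraction x of Ah-55:
55.0064·x + 56.9443·(1 − x) = 56.1523
(55.0064 − 56.9443)·x = 56.1523 − 56.9443
x = -0.7920 / -1.9379 = 0.40869 → 40.869% Ah-55, 59.131% Ah-57.

40.869%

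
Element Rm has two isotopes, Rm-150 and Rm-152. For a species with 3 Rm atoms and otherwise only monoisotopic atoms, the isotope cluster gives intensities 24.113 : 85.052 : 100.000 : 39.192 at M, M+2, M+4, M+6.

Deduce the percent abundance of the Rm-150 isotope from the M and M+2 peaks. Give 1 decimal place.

Write p for the Rm-150 fraction. I(M+2)/I(M) = [C(3,1)·p^2·(1−p)] / p^3 = 3·(1−p)/p = 85.052/24.113 = 3.5272
(1−p)/p = 3.5272/3 = 1.1757  ⇒  p = 1/(1 + 1.1757) = 0.4596
Rm-150: 46.0%, Rm-152: 54.0%.

46.0%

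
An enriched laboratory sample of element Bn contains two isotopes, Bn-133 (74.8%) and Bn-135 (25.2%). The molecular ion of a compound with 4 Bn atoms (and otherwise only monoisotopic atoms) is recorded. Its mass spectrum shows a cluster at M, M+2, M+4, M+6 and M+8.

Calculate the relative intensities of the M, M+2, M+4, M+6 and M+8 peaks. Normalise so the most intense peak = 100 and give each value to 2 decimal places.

The 4 Bn atoms are independent, so intensities follow the terms of (0.748 + 0.252)^4.
P(M) = 0.748^4 = 0.313045
P(M+2) = 4 × 0.748^3 × 0.252^1 = 0.421857
P(M+4) = 6 × 0.748^2 × 0.252^2 = 0.213184
P(M+6) = 4 × 0.748^1 × 0.252^3 = 0.047881
P(M+8) = 0.252^4 = 0.004033
The M+2 peak is largest (0.421857); scaling to 100 gives 74.21 : 100.00 : 50.53 : 11.35 : 0.96.

74.21 : 100.00 : 50.53 : 11.35 : 0.96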